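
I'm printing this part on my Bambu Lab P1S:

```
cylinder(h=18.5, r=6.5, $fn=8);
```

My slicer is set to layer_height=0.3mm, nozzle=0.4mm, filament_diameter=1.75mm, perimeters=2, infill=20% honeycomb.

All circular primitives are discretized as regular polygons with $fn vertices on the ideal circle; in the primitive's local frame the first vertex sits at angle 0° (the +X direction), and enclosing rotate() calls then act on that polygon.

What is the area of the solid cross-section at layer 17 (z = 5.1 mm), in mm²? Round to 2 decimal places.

At z = 5.1 mm: the r=6.5 cylinder contributes a regular 8-gon of circumradius 6.5 (area = (8/2)·6.500²·sin(360°/8) = 119.50 mm²). Overall, the cross-section is a single solid region. Net area = 119.50 mm².

119.50 mm²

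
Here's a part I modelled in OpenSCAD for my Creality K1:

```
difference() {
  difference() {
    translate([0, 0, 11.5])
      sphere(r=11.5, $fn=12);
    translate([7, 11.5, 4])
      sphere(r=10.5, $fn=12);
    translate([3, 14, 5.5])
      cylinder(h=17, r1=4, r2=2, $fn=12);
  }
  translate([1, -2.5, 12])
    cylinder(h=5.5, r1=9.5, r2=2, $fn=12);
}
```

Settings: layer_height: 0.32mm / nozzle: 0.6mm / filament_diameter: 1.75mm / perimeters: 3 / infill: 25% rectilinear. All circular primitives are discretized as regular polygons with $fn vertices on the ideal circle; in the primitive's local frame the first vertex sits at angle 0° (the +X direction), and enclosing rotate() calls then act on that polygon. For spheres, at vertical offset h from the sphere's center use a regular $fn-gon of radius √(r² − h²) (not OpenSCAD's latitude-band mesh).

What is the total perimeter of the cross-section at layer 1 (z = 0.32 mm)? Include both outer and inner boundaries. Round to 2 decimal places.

16.73 mm

At z = 0.32 mm: the sphere: section is a regular 12-gon, circumradius = √(r²−h²) = √(11.5²−11.18²) = 2.694 (perimeter = 2·12·2.694·sin(180°/12) = 16.73 mm); the sphere at (7, 11.5): section is a regular 12-gon, circumradius = √(r²−h²) = √(10.5²−3.68²) = 9.834 (perimeter = 2·12·9.834·sin(180°/12) = 61.09 mm); the cone at (3, 14) is absent (z outside [5.5, 22.5]); After the difference (first − rest): starting from the r=11.5 sphere, the r=10.5 sphere at (7, 11.5) misses the remaining region (no effect) — boundary = 16.73 mm; the cone at (1, -2.5) does not reach this height (z outside [12, 17.5]); Subtracting the remaining from the first: none of the subtracted shapes is present at this height, so that combined region is unchanged — boundary = 16.73 mm. Overall, the cross-section is a single solid region. Total boundary length (outer) = 16.73 mm.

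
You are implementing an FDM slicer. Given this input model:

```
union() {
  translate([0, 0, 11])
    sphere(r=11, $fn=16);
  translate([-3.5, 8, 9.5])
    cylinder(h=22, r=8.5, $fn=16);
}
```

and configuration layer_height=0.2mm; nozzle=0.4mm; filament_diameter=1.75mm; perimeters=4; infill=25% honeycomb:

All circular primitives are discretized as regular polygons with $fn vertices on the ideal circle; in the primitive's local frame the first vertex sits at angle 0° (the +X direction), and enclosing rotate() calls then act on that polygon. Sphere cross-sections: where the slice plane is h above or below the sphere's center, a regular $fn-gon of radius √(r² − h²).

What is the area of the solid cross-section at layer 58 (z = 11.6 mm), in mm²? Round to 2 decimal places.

464.49 mm²

At z = 11.6 mm: the r=11 sphere slices to a regular 16-gon of circumradius 10.984 (√(r²−h²) with h=0.6 from center) (area = (16/2)·10.984²·sin(360°/16) = 369.34 mm²); the r=8.5 cylinder at (-3.5, 8) contributes a regular 16-gon of circumradius 8.5 (area = (16/2)·8.500²·sin(360°/16) = 221.19 mm²); Taking the union: the regions partially overlap — summed areas 590.53 mm² minus the doubly-counted overlap 126.04 mm² gives 464.49 mm² — area = 464.49 mm². Overall, the cross-section is a single solid region. Net area = 464.49 mm².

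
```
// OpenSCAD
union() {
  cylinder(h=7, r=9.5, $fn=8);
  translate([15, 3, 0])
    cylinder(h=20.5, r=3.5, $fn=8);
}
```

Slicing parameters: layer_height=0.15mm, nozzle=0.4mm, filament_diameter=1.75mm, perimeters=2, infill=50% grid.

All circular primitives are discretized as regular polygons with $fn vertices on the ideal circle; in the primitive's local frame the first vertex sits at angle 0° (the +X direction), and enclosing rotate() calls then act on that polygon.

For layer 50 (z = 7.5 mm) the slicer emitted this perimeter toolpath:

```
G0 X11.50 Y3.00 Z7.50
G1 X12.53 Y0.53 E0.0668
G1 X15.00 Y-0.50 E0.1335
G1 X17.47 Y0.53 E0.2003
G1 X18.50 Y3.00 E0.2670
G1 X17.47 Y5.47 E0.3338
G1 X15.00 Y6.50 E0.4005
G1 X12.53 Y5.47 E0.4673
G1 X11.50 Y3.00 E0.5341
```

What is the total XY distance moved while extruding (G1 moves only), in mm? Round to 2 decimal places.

21.41 mm

Sum the Euclidean lengths of each G1 segment: total = 21.41 mm.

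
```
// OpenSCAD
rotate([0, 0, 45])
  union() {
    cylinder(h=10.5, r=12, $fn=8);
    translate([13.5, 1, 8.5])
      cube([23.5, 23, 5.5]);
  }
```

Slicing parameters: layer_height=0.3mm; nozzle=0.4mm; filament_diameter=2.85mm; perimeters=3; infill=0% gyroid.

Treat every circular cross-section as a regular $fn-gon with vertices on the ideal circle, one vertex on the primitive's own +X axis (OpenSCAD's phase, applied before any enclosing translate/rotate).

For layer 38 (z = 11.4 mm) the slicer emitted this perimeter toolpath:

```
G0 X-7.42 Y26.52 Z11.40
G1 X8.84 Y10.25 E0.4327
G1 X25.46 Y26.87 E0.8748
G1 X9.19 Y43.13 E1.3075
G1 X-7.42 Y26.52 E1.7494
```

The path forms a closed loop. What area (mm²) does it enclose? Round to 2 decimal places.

540.49 mm²

Apply the shoelace formula to the sequence of (X, Y) vertices; enclosed area = 540.49 mm².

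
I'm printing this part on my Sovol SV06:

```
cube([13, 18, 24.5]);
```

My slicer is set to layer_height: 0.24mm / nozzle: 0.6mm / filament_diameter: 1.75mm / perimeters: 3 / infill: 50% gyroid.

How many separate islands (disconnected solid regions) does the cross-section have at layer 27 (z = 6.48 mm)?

1

At z = 6.48 mm: the 13×18 cube contributes its full rectangle. Overall, the cross-section is a single solid region. Island count = 1.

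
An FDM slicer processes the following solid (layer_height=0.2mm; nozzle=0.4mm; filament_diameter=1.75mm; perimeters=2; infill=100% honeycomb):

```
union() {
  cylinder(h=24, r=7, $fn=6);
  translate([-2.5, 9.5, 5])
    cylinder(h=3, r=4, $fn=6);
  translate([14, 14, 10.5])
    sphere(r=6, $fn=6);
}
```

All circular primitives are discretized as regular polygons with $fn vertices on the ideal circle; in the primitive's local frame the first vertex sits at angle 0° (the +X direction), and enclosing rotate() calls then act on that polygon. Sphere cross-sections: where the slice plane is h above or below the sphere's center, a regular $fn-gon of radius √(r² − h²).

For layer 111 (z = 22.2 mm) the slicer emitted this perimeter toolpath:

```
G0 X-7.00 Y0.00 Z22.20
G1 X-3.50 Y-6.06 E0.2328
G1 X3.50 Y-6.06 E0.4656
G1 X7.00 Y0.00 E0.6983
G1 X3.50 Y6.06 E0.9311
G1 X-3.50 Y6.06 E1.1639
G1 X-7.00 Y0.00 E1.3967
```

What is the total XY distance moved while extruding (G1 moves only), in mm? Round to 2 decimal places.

41.99 mm

Sum the Euclidean lengths of each G1 segment: total = 41.99 mm.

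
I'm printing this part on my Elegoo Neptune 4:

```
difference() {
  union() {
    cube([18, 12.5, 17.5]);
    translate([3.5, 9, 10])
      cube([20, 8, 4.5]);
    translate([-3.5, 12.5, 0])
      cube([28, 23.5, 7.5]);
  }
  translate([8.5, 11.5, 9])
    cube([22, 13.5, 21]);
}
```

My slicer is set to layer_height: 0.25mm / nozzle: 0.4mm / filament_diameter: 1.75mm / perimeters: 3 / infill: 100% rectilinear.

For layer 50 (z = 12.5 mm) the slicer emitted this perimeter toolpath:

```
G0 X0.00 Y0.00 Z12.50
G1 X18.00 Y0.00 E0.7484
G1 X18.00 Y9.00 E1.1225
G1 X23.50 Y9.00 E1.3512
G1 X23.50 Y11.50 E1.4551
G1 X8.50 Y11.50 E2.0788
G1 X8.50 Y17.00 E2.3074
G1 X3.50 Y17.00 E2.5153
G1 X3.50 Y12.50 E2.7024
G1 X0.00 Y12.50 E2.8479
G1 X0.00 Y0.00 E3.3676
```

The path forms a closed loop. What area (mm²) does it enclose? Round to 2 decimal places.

Apply the shoelace formula to the sequence of (X, Y) vertices; enclosed area = 251.75 mm².

251.75 mm²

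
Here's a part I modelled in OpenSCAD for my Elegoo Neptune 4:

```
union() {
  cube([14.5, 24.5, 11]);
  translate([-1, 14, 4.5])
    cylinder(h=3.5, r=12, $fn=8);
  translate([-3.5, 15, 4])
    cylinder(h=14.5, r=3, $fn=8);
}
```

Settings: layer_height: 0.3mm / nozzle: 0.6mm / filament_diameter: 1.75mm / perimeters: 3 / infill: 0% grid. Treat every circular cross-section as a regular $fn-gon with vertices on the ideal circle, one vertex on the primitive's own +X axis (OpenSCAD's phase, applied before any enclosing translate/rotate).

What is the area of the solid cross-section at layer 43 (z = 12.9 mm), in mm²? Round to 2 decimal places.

25.46 mm²

At z = 12.9 mm: the cube does not reach this height (z outside [0, 11]); the cylinder at (-1, 14) is not intersected at this z (z outside [4.5, 8]); the r=3 cylinder at (-3.5, 15) gives a regular 8-gon of circumradius 3 (constant along its height) (area = (8/2)·3.000²·sin(360°/8) = 25.46 mm²); Taking the union: only the r=3 cylinder at (-3.5, 15) is present, so the union is just that shape — area = 25.46 mm². Overall, the cross-section is a single solid region. Net area = 25.46 mm².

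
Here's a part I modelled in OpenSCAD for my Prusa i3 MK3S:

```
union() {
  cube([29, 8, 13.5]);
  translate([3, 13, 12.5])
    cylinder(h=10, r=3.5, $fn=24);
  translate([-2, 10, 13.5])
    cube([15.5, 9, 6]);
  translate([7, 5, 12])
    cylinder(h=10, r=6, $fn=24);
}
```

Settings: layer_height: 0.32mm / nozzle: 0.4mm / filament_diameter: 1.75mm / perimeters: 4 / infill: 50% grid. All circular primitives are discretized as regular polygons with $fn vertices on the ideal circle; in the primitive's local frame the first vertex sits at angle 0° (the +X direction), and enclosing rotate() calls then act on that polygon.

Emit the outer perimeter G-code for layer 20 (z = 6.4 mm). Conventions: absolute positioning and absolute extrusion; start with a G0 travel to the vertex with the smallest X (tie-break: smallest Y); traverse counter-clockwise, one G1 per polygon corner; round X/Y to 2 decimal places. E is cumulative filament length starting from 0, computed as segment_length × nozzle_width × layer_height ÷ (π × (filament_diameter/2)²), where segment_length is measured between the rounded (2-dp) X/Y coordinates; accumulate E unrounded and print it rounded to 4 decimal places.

At z = 6.4 mm: the 29×8 cube contributes its full rectangle; the cylinder at (3, 13) is absent (z outside [12.5, 22.5]); the cube at (-2, 10) is not intersected at this z (z outside [13.5, 19.5]); the cylinder at (7, 5) does not reach this height (z outside [12, 22]); Merging all regions: only the 29×8 cube is present, so the union is just that shape — 1 connected region. The outline is a single polygon with 4 vertices. Extrusion per mm of travel: 0.4 × 0.32 / (π × 0.875²) = 0.053216. Accumulating E over each segment gives final E = 3.9380.

G0 X0.00 Y0.00 Z6.40
G1 X29.00 Y0.00 E1.5433
G1 X29.00 Y8.00 E1.9690
G1 X0.00 Y8.00 E3.5123
G1 X0.00 Y0.00 E3.9380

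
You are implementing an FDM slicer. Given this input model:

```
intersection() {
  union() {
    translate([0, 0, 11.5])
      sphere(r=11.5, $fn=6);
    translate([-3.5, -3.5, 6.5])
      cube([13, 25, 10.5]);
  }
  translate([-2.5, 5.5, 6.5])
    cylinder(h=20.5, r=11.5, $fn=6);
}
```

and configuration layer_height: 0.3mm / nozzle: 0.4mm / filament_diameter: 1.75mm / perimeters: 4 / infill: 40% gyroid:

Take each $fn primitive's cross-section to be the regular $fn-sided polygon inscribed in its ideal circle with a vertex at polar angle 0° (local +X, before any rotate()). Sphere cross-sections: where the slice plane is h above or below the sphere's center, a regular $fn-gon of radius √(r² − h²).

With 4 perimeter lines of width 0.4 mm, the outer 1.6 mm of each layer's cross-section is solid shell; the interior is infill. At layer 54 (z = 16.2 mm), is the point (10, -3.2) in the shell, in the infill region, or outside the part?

outside

At z = 16.2 mm: the r=11.5 sphere slices to a regular 6-gon of circumradius 10.496 (√(r²−h²) with h=4.7 from center); the 13×25 cube at (-3.5, -3.5) contributes its full rectangle; Merging all regions: the regions partially overlap (shared area 147.10 mm²), so overlapping operands fuse into one piece — 1 connected region; the r=11.5 cylinder at (-2.5, 5.5) contributes a regular 6-gon of circumradius 11.5; After intersecting: the r=11.5 cylinder at (-2.5, 5.5) partially overlaps that combined region; clipping to the common part keeps 256.91 mm² — 1 connected region. Overall, the cross-section is a single solid region. The nearest boundary edge runs (9.00, 5.50)→(3.25, -4.46); distance from the point to it = 5.22 mm. The point is not inside any of the regions above, so it lies outside the cross-section (5.22 mm from the nearest boundary).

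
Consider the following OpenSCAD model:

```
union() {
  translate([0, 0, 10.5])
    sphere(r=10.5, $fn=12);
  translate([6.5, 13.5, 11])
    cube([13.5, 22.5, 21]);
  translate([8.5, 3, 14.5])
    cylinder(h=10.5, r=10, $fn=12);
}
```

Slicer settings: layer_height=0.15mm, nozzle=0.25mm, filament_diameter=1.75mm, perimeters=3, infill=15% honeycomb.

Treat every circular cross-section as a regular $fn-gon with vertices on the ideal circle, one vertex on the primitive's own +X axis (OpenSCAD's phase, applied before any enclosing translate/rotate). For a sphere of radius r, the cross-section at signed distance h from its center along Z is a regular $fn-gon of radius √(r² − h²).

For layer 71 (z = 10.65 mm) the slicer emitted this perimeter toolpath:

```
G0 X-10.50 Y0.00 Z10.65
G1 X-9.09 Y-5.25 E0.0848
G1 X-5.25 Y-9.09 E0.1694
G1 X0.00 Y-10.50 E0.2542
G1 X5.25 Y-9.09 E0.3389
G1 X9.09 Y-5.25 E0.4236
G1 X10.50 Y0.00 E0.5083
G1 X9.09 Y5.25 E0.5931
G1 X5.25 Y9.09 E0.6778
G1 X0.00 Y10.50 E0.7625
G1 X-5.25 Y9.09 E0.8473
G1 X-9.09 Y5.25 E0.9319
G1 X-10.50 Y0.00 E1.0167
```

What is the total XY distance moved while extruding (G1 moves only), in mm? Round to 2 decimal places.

Sum the Euclidean lengths of each G1 segment: total = 65.21 mm.

65.21 mm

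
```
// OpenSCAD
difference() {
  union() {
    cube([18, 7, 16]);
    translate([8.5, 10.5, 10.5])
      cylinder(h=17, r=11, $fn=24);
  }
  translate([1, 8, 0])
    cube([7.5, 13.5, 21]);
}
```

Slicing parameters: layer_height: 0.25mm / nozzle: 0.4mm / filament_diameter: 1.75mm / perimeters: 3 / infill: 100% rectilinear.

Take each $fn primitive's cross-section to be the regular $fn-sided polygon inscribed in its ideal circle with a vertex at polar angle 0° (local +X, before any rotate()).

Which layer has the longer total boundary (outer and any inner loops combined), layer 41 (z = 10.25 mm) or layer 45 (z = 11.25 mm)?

Layer 41 (z = 10.25): the cube (footprint 18×7) is included at this height (perimeter 50.00 mm); the cylinder at (8.5, 10.5) does not reach this height (z outside [10.5, 27.5]); Taking the union: only the 18×7 cube is present, so the union is just that shape — boundary = 50.00 mm; the cube at (1, 8) is present — its section is the full 7.5×13.5 rectangle (perimeter 42.00 mm); Taking the first minus the rest: starting from that combined region, the 7.5×13.5 cube at (1, 8) misses the remaining region (no effect) — boundary = 50.00 mm. So its perimeter = 50.00 mm. Layer 45 (z = 11.25): the cube (footprint 18×7) is included at this height (perimeter 50.00 mm); the r=11 cylinder at (8.5, 10.5) contributes a regular 24-gon of circumradius 11 (perimeter = 2·24·11.000·sin(180°/24) = 68.92 mm); Taking the union: the regions partially overlap (shared area 106.37 mm²), so the edge portions inside another operand are dropped and the merged outline is re-measured after clipping — boundary = 74.40 mm; the cube at (1, 8) is present — its section is the full 7.5×13.5 rectangle (perimeter 42.00 mm); After the difference (first − rest): starting from that combined region, the 7.5×13.5 cube at (1, 8) partially overlaps it — only the 93.78 mm² overlap (of its 101.25 mm²) is removed, clipping the outline — boundary = 97.63 mm. So its perimeter = 97.63 mm. Layer 45 is larger (97.63 vs 50.00 mm).

layer 45 (z = 11.25 mm)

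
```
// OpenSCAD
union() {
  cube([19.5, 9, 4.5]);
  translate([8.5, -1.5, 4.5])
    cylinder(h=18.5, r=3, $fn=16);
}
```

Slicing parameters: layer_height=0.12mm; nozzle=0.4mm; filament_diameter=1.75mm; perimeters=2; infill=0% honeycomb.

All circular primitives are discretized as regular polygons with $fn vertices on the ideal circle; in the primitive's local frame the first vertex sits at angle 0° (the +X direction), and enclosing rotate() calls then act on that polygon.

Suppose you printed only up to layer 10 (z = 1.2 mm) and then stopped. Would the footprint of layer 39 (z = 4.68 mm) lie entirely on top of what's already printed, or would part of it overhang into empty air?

Compare the two slices. At z = 1.2: the cube (footprint 19.5×9) is included at this height (area 175.50 mm²); the cylinder at (8.5, -1.5) is absent (z outside [4.5, 23]); Combining (union): only the 19.5×9 cube is present, so the union is just that shape — area = 175.50 mm². At z = 4.68: the cube is not intersected at this z (z outside [0, 4.5]); the r=3 cylinder at (8.5, -1.5) contributes a regular 16-gon of circumradius 3 (area = (16/2)·3.000²·sin(360°/16) = 27.55 mm²); Merging all regions: only the r=3 cylinder at (8.5, -1.5) is present, so the union is just that shape — area = 27.55 mm². Checking containment: at z = 4.68 the cross-section extends beyond the z = 1.2 cross-section by about 22.27 mm².

part overhangs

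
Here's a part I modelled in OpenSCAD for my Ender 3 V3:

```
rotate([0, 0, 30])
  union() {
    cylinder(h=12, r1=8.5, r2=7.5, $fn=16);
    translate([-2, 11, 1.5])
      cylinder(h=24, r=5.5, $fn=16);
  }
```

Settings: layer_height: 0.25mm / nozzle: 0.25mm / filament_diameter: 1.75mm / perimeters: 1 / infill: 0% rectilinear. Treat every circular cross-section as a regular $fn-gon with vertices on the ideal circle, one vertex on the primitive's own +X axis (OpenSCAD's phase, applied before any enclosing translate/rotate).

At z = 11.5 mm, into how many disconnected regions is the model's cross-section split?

1

At z = 11.5 mm: the cone: at t=0.958 of its height the radius interpolates to r₁+(r₂−r₁)t = 7.542, giving a regular 16-gon of that circumradius; the r=5.5 cylinder at (-2, 11) contributes a regular 16-gon of circumradius 5.5; Merging all regions: the regions partially overlap (shared area 7.19 mm²), so overlapping operands fuse into one piece — 1 connected region; (whole slice rotated 30° about Z — lengths, areas and connectivity unchanged). The result has 1 disconnected region.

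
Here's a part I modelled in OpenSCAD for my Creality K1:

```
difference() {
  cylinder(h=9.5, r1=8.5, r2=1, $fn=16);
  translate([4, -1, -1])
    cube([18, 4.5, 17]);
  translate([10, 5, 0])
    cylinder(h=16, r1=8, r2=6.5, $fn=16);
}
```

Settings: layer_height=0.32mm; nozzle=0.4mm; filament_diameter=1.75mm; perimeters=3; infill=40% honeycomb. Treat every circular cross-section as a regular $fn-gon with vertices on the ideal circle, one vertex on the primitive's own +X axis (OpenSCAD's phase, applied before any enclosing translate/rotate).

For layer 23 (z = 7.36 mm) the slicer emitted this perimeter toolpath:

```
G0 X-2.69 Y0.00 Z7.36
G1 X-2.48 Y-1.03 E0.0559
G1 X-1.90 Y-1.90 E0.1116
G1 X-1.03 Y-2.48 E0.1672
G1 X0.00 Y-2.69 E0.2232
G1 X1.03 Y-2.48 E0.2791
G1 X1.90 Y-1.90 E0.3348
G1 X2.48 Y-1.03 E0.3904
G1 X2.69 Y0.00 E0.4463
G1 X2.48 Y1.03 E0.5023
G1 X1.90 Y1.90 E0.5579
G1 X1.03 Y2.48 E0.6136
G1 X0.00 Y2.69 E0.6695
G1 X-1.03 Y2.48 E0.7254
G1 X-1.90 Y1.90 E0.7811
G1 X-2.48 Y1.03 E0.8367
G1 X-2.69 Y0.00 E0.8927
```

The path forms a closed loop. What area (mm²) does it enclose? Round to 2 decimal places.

Apply the shoelace formula to the sequence of (X, Y) vertices; enclosed area = 22.10 mm².

22.10 mm²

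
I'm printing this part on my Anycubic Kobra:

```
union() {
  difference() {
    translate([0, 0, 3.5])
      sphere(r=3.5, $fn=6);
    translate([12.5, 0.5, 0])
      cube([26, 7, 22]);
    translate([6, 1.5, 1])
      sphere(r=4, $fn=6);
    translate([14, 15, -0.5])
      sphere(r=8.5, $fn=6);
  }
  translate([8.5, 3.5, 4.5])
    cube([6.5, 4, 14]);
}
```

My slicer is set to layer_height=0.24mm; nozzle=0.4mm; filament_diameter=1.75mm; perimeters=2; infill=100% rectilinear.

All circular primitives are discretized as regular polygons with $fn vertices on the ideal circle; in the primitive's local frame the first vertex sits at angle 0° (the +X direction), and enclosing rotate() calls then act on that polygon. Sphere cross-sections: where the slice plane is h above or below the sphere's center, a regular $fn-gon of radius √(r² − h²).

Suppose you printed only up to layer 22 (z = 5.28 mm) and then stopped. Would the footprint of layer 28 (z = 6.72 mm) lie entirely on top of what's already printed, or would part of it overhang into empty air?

Compare the two slices. At z = 5.28: the r=3.5 sphere contributes a regular 6-gon of circumradius √(3.5²−1.78²) = 3.014 (area = (6/2)·3.014²·sin(360°/6) = 23.59 mm²); the cube at (12.5, 0.5) is present — its section is the full 26×7 rectangle (area 182.00 mm²); the sphere at (6, 1.5) is not intersected at this z (|z−center|=4.280 > r=4); the r=8.5 sphere at (14, 15) contributes a regular 6-gon of circumradius √(8.5²−5.78²) = 6.232 (area = (6/2)·6.232²·sin(360°/6) = 100.91 mm²); Taking the first minus the rest: starting from the r=3.5 sphere (23.59 mm²), the 26×7 cube at (12.5, 0.5) misses the remaining region (no effect); the r=8.5 sphere at (14, 15) misses the remaining region (no effect) — area = 23.59 mm²; the 6.5×4 cube at (8.5, 3.5) contributes its full rectangle (area 26.00 mm²); Taking the union: the 2 present regions are separate (no shared area or edge), so areas and boundary lengths simply add and each stays a separate island — area = 49.59 mm². At z = 6.72: the sphere: section is a regular 6-gon, circumradius = √(r²−h²) = √(3.5²−3.22²) = 1.372 (area = (6/2)·1.372²·sin(360°/6) = 4.89 mm²); the 26×7 cube at (12.5, 0.5) contributes its full rectangle (area 182.00 mm²); the sphere at (6, 1.5) is not intersected at this z (|z−center|=5.720 > r=4); the r=8.5 sphere at (14, 15) slices to a regular 6-gon of circumradius 4.486 (√(r²−h²) with h=7.22 from center) (area = (6/2)·4.486²·sin(360°/6) = 52.28 mm²); Taking the first minus the rest: starting from the r=3.5 sphere (4.89 mm²), the 26×7 cube at (12.5, 0.5) misses the remaining region (no effect); the r=8.5 sphere at (14, 15) misses the remaining region (no effect) — area = 4.89 mm²; the cube at (8.5, 3.5) (footprint 6.5×4) is included at this height (area 26.00 mm²); Combining (union): the 2 present regions are separate (no shared area or edge), so areas and boundary lengths simply add and each stays a separate island — area = 30.89 mm². Checking containment: the cross-section at z = 6.72 is a subset of the cross-section at z = 5.28.

entirely on top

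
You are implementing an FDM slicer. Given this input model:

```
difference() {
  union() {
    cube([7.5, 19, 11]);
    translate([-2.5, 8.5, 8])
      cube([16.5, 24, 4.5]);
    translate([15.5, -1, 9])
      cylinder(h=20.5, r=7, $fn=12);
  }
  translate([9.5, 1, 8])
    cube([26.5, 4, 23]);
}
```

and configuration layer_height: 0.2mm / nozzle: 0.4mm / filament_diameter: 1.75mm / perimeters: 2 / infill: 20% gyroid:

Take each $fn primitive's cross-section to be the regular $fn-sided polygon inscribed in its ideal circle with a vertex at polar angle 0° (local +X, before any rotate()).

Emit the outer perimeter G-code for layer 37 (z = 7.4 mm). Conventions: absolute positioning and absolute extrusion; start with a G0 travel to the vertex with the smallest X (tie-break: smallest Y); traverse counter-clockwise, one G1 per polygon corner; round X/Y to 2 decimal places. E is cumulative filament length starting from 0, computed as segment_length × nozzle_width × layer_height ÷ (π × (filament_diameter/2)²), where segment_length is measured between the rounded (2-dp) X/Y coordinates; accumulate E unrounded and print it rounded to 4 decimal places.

At z = 7.4 mm: the 7.5×19 cube contributes its full rectangle; the cube at (-2.5, 8.5) is not intersected at this z (z outside [8, 12.5]); the cylinder at (15.5, -1) does not reach this height (z outside [9, 29.5]); Combining (union): only the 7.5×19 cube is present, so the union is just that shape — 1 connected region; the cube at (9.5, 1) is absent (z outside [8, 31]); Subtracting the remaining from the first: none of the subtracted shapes is present at this height, so the result so far is unchanged — 1 connected region. The outline is a single polygon with 4 vertices. Extrusion per mm of travel: 0.4 × 0.2 / (π × 0.875²) = 0.033260. Accumulating E over each segment gives final E = 1.7628.

G0 X0.00 Y0.00 Z7.40
G1 X7.50 Y0.00 E0.2495
G1 X7.50 Y19.00 E0.8814
G1 X0.00 Y19.00 E1.1308
G1 X0.00 Y0.00 E1.7628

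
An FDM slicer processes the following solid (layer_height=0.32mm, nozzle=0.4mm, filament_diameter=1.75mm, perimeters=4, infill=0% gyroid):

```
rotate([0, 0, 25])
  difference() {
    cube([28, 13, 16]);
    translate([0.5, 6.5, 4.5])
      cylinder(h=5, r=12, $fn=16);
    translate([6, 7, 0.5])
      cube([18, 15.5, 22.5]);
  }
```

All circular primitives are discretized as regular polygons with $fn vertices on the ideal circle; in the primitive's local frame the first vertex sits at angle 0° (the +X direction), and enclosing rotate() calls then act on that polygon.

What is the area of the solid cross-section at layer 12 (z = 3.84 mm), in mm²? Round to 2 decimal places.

At z = 3.84 mm: the 28×13 cube contributes its full rectangle (area 364.00 mm²); the cylinder at (0.5, 6.5) does not reach this height (z outside [4.5, 9.5]); the cube at (6, 7) (footprint 18×15.5) is included at this height (area 279.00 mm²); Taking the first minus the rest: starting from the 28×13 cube (364.00 mm²), the 18×15.5 cube at (6, 7) partially overlaps it — only the 108.00 mm² overlap (of its 279.00 mm²) is removed, clipping the outline — area = 256.00 mm²; (whole slice rotated 25° about Z — lengths, areas and connectivity unchanged). Overall, the cross-section is a single solid region. Net area = 256.00 mm².

256.00 mm²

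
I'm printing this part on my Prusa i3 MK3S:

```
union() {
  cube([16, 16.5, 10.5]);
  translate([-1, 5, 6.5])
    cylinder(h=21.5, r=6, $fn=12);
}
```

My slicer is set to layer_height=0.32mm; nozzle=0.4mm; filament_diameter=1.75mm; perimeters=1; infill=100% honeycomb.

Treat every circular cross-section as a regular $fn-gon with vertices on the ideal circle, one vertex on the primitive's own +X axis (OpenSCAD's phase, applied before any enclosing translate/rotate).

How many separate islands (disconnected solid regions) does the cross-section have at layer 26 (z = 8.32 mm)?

At z = 8.32 mm: the 16×16.5 cube contributes its full rectangle; the cylinder at (-1, 5): section is a regular 12-gon, circumradius r=6; Combining (union): the regions partially overlap (shared area 41.32 mm²), so overlapping operands fuse into one piece — 1 connected region. Overall, the cross-section is a single solid region. Island count = 1.

1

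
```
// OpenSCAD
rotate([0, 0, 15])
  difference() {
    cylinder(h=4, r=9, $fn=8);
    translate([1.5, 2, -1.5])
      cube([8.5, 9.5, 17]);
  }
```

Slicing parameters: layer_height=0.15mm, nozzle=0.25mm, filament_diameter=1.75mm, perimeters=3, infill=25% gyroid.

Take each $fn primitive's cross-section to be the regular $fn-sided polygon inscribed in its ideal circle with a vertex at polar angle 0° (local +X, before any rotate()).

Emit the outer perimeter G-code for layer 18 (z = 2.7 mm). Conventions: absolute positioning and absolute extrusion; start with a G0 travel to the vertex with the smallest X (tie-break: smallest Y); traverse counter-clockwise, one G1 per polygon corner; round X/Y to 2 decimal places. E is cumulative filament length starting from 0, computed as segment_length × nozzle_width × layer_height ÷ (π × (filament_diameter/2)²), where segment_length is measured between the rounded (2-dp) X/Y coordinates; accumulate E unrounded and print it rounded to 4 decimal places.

At z = 2.7 mm: the r=9 cylinder gives a regular 8-gon of circumradius 9 (constant along its height); the cube at (1.5, 2) (footprint 8.5×9.5) is included at this height; Subtracting the remaining from the first: starting from the r=9 cylinder, the 8.5×9.5 cube at (1.5, 2) partially overlaps it — only the 30.07 mm² overlap (of its 80.75 mm²) is removed, clipping the outline — 1 connected region; (whole slice rotated 15° about Z — lengths, areas and connectivity unchanged). The outline is a single polygon with 10 vertices. Extrusion per mm of travel: 0.25 × 0.15 / (π × 0.875²) = 0.015591. Accumulating E over each segment gives final E = 0.9067.

G0 X-8.69 Y-2.33 Z2.70
G1 X-4.50 Y-7.79 E0.1073
G1 X2.33 Y-8.69 E0.2147
G1 X7.79 Y-4.50 E0.3220
G1 X8.69 Y2.33 E0.4294
G1 X7.38 Y4.05 E0.4631
G1 X0.93 Y2.32 E0.5672
G1 X-0.72 Y8.48 E0.6667
G1 X-2.33 Y8.69 E0.6920
G1 X-7.79 Y4.50 E0.7993
G1 X-8.69 Y-2.33 E0.9067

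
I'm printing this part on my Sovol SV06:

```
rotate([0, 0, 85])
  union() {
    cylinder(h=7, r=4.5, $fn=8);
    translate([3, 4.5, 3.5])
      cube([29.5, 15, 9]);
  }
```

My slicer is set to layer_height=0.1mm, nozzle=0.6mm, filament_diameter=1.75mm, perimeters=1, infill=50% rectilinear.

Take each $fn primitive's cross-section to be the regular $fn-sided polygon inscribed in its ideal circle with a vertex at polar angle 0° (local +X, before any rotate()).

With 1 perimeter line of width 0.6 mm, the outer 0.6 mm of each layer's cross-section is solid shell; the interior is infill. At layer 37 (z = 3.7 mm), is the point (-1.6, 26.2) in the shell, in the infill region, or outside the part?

outside

At z = 3.7 mm: the r=4.5 cylinder gives a regular 8-gon of circumradius 4.5 (constant along its height); the cube at (3, 4.5) is present — its section is the full 29.5×15 rectangle; Taking the union: the 2 present regions are separate (no shared area or edge), so areas and boundary lengths simply add and each stays a separate island — 2 connected regions; (rotated 85° about Z; rotation is an isometry so areas/perimeters/island counts are preserved). Overall, the cross-section has 2 separate islands. Undo the 85° rotation: the query point maps to (25.961, 3.877) in the un-rotated model frame. The nearest boundary edge runs (32.50, 4.50)→(3.00, 4.50); distance from the point to it = 0.62 mm. The point is not inside any of the regions above, so it lies outside the cross-section (0.62 mm from the nearest boundary).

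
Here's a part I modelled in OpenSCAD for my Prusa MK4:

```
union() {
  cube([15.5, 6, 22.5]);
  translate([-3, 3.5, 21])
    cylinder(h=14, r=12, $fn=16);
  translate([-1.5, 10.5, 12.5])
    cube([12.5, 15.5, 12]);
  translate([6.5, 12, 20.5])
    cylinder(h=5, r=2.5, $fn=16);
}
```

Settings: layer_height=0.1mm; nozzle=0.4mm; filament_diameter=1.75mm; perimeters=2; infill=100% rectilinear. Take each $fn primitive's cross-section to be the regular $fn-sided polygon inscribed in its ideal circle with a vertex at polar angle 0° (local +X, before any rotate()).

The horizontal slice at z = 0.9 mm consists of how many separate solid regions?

1

At z = 0.9 mm: the cube is present — its section is the full 15.5×6 rectangle; the cylinder at (-3, 3.5) is absent (z outside [21, 35]); the cube at (-1.5, 10.5) does not reach this height (z outside [12.5, 24.5]); the cylinder at (6.5, 12) is absent (z outside [20.5, 25.5]); Taking the union: only the 15.5×6 cube is present, so the union is just that shape — 1 connected region. The result has 1 disconnected region.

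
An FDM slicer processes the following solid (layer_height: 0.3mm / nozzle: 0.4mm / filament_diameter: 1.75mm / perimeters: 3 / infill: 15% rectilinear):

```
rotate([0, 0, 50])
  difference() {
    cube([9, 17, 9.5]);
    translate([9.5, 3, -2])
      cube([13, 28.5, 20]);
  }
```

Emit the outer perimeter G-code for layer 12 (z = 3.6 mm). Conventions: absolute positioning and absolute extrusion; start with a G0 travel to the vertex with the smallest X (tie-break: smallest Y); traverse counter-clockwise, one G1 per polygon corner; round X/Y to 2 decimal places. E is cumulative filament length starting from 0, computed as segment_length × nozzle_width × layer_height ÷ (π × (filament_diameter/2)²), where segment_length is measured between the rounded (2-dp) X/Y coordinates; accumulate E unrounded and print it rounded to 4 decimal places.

At z = 3.6 mm: the cube (footprint 9×17) is included at this height; the cube at (9.5, 3) is present — its section is the full 13×28.5 rectangle; Subtracting the remaining from the first: starting from the 9×17 cube, the 13×28.5 cube at (9.5, 3) misses the remaining region (no effect) — 1 connected region; (whole slice rotated 50° about Z — lengths, areas and connectivity unchanged). The outline is a single polygon with 4 vertices. Extrusion per mm of travel: 0.4 × 0.3 / (π × 0.875²) = 0.049890. Accumulating E over each segment gives final E = 2.5943.

G0 X-13.02 Y10.93 Z3.60
G1 X0.00 Y0.00 E0.8481
G1 X5.79 Y6.89 E1.2971
G1 X-7.24 Y17.82 E2.1456
G1 X-13.02 Y10.93 E2.5943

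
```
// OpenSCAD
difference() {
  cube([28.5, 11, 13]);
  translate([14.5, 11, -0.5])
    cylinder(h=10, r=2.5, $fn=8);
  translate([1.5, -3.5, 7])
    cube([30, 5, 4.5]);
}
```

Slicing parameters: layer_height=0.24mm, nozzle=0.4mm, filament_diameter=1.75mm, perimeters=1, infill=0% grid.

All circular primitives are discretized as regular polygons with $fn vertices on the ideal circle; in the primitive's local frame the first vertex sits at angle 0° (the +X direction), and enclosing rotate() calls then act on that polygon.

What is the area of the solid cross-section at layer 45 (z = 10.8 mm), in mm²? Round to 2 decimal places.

273.00 mm²

At z = 10.8 mm: the 28.5×11 cube contributes its full rectangle (area 313.50 mm²); the cylinder at (14.5, 11) does not reach this height (z outside [-0.5, 9.5]); the 30×5 cube at (1.5, -3.5) contributes its full rectangle (area 150.00 mm²); Subtracting the remaining from the first: starting from the 28.5×11 cube (313.50 mm²), the 30×5 cube at (1.5, -3.5) partially overlaps it — only the 40.50 mm² overlap (of its 150.00 mm²) is removed, clipping the outline — area = 273.00 mm². Overall, the cross-section is a single solid region. Net area = 273.00 mm².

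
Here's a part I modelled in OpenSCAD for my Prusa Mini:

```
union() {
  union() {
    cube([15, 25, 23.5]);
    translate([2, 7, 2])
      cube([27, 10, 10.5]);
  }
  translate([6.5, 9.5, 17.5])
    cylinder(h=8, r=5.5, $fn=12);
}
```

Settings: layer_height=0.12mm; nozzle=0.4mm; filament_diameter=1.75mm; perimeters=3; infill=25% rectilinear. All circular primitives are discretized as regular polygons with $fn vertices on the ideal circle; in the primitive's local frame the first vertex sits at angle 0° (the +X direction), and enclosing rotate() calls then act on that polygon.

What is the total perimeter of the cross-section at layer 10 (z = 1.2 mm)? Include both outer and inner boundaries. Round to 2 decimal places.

80.00 mm

At z = 1.2 mm: the cube is present — its section is the full 15×25 rectangle (perimeter 80.00 mm); the cube at (2, 7) is absent (z outside [2, 12.5]); Merging all regions: only the 15×25 cube is present, so the union is just that shape — boundary = 80.00 mm; the cylinder at (6.5, 9.5) is absent (z outside [17.5, 25.5]); Taking the union: only that combined region is present, so the union is just that shape — boundary = 80.00 mm. Overall, the cross-section is a single solid region. Total boundary length (outer) = 80.00 mm.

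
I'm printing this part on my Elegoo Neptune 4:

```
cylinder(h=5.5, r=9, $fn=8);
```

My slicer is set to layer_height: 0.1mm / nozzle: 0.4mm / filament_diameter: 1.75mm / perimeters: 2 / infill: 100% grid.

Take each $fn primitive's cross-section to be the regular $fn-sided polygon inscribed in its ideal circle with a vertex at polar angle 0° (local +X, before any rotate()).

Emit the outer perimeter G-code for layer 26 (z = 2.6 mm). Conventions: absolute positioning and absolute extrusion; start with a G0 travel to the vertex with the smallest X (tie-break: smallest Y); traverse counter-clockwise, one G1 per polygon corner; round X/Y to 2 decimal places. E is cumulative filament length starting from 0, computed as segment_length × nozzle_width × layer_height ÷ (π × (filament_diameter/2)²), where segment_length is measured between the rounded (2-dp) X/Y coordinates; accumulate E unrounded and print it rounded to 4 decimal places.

At z = 2.6 mm: the cylinder: section is a regular 8-gon, circumradius r=9. The outline is a single polygon with 8 vertices. Extrusion per mm of travel: 0.4 × 0.1 / (π × 0.875²) = 0.016630. Accumulating E over each segment gives final E = 0.9161.

G0 X-9.00 Y0.00 Z2.60
G1 X-6.36 Y-6.36 E0.1145
G1 X0.00 Y-9.00 E0.2290
G1 X6.36 Y-6.36 E0.3436
G1 X9.00 Y0.00 E0.4581
G1 X6.36 Y6.36 E0.5726
G1 X0.00 Y9.00 E0.6871
G1 X-6.36 Y6.36 E0.8016
G1 X-9.00 Y0.00 E0.9161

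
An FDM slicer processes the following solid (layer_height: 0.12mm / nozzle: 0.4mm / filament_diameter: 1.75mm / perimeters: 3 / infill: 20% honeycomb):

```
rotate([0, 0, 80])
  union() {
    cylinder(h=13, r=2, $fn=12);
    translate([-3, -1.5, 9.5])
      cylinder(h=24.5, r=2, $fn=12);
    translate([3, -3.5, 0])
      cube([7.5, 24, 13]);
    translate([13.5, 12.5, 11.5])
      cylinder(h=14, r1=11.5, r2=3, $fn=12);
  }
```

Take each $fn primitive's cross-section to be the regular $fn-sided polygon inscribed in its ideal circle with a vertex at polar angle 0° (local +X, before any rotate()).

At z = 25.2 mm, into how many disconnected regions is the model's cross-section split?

At z = 25.2 mm: the cylinder is absent (z outside [0, 13]); the r=2 cylinder at (-3, -1.5) gives a regular 12-gon of circumradius 2 (constant along its height); the cube at (3, -3.5) is not intersected at this z (z outside [0, 13]); the cone at (13.5, 12.5) contributes a regular 12-gon of circumradius 3.182 (interpolated between r1=11.5 and r2=3 at t=0.979); Combining (union): the 2 present regions are separate (no shared area or edge), so areas and boundary lengths simply add and each stays a separate island — 2 connected regions; (whole slice rotated 80° about Z — lengths, areas and connectivity unchanged). The result has 2 disconnected regions.

2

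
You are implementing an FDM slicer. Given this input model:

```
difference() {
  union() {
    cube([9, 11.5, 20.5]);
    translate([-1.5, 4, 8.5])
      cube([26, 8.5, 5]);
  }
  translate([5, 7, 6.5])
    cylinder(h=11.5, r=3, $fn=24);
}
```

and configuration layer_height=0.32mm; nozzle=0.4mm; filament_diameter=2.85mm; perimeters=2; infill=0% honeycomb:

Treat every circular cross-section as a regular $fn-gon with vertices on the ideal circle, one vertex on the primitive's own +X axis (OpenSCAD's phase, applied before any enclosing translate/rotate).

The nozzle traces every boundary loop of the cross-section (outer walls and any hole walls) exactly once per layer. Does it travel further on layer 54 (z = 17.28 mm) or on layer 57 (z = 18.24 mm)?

Layer 54 (z = 17.28): the cube (footprint 9×11.5) is included at this height (perimeter 41.00 mm); the cube at (-1.5, 4) is not intersected at this z (z outside [8.5, 13.5]); Taking the union: only the 9×11.5 cube is present, so the union is just that shape — boundary = 41.00 mm; the cylinder at (5, 7): section is a regular 24-gon, circumradius r=3 (perimeter = 2·24·3.000·sin(180°/24) = 18.80 mm); Taking the first minus the rest: starting from that combined region, the r=3 cylinder at (5, 7) lies wholly inside it (removes its full 27.95 mm² and its 18.80 mm outline becomes a hole wall) — boundary (outer + 1 inner loop) = 59.80 mm. So its perimeter = 59.80 mm. Layer 57 (z = 18.24): the 9×11.5 cube contributes its full rectangle (perimeter 41.00 mm); the cube at (-1.5, 4) is not intersected at this z (z outside [8.5, 13.5]); Merging all regions: only the 9×11.5 cube is present, so the union is just that shape — boundary = 41.00 mm; the cylinder at (5, 7) is absent (z outside [6.5, 18]); Subtracting the remaining from the first: none of the subtracted shapes is present at this height, so the result so far is unchanged — boundary = 41.00 mm. So its perimeter = 41.00 mm. Layer 54 is larger (59.80 vs 41.00 mm).

layer 54 (z = 17.28 mm)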